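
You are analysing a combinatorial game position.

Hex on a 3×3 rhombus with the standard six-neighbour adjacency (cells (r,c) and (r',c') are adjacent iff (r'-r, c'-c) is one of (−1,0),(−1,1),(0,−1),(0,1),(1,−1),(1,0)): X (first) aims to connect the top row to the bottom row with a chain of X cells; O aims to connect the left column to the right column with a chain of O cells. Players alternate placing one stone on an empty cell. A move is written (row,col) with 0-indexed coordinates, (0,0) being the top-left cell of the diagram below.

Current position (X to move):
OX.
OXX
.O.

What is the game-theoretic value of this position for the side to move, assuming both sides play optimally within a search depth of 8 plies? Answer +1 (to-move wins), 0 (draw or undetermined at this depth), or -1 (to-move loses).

value(OX./OXX/.O., X) = +1

p1 X@[OX./OXX/.O.]: (0,2)[OXX/OXX/.O.]+1* (2,0)[OX./OXX/XO.]+1 (2,2)[OX./OXX/.OX]+1
p2 O@[OXX/OXX/.O.]: (2,0)[OXX/OXX/OO.]-1* (2,2)[OXX/OXX/.OO]-1
p3 X@[OXX/OXX/OO.]: (2,2)[OXX/OXX/OOX]+1*
p4 O@[OXX/OXX/OOX] terminal -1; root [OX./OXX/.O.] d8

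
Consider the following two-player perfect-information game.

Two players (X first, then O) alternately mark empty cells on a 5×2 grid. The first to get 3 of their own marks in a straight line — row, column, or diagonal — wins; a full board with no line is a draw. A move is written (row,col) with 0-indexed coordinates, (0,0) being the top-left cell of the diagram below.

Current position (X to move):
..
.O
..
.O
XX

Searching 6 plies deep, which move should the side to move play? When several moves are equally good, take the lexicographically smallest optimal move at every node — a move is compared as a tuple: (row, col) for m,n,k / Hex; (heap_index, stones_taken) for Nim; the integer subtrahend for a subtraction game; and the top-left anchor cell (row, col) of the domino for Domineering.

p1 X@[../.O/../.O/XX]: (0,0)[X./.O/../.O/XX]-1 (0,1)[.X/.O/../.O/XX]-1 (1,0)[../XO/../.O/XX]-1 (2,0)[../.O/X./.O/XX]-1 (2,1)[../.O/.X/.O/XX]+0* (3,0)[../.O/../XO/XX]-1
p2 O@[../.O/.X/.O/XX]: (0,0)[O./.O/.X/.O/XX]+0* (0,1)[.O/.O/.X/.O/XX]+0 (1,0)[../OO/.X/.O/XX]+0 (2,0)[../.O/OX/.O/XX]+0 (3,0)[../.O/.X/OO/XX]+0
p3 X@[O./.O/.X/.O/XX]: (0,1)[OX/.O/.X/.O/XX]+0* (1,0)[O./XO/.X/.O/XX]+0 (2,0)[O./.O/XX/.O/XX]+0 (3,0)[O./.O/.X/XO/XX]+0
p4 O@[OX/.O/.X/.O/XX]: (1,0)[OX/OO/.X/.O/XX]+0* (2,0)[OX/.O/OX/.O/XX]+0 (3,0)[OX/.O/.X/OO/XX]+0
p5 X@[OX/OO/.X/.O/XX]: (2,0)[OX/OO/XX/.O/XX]+0* (3,0)[OX/OO/.X/XO/XX]-1
p6 O@[OX/OO/XX/.O/XX]: (3,0)[OX/OO/XX/OO/XX]+0*
p7 X@[OX/OO/XX/OO/XX] terminal +0; root [../.O/../.O/XX] d6

X's best at [../.O/../.O/XX]: (2,1)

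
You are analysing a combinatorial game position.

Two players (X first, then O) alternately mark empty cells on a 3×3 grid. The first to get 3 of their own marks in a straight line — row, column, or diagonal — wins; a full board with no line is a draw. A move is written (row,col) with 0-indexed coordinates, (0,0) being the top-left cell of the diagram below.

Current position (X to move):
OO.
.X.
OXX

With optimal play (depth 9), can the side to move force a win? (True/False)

ply 1, X at OO./.X./OXX | (0,2)=-1→OOX/.X./OXX*; (1,0)=-1→OO./XX./OXX; (1,2)=-1→OO./.XX/OXX
ply 2, O at OOX/.X./OXX | (1,0)=+1→OOX/OX./OXX*; (1,2)=+0→OOX/.XO/OXX
ply 3: OOX/OX./OXX is terminal -1 (X); from OO./.X./OXX depth 9

X winning at [OO./.X./OXX]: False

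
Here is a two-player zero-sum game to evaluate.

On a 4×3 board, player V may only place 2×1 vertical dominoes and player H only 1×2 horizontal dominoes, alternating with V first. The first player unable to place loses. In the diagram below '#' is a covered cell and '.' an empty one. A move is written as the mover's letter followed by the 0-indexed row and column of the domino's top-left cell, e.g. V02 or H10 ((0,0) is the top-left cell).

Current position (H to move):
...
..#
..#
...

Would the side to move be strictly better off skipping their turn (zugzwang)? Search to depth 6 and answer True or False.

zugzwang(.../..#/..#/..., H) = False

ply 1, H at .../..#/..#/... | H00=-1→##./..#/..#/...*; H01=-1→.##/..#/..#/...; H10=-1→.../###/..#/...; H20=-1→.../..#/###/...; H30=-1→.../..#/..#/##.; H31=-1→.../..#/..#/.##
ply 2, V at ##./..#/..#/... | V10=+1→##./#.#/#.#/...*; V11=+1→##./.##/.##/...; V20=+1→##./..#/#.#/#..; V21=+1→##./..#/.##/.#.
ply 3, H at ##./#.#/#.#/... | H30=-1→##./#.#/#.#/##.*; H31=-1→##./#.#/#.#/.##
ply 4, V at ##./#.#/#.#/##. | V11=+1→##./###/###/##.*
ply 5: ##./###/###/##. is terminal -1 (H); from .../..#/..#/... depth 6
if H skipped the turn, V would face:
~ ply 1, V at .../..#/..#/... | V00=-1→#../#.#/..#/...; V01=-1→.#./.##/..#/...; V10=+1→.../#.#/#.#/...*; V11=-1→.../.##/.##/...; V20=-1→.../..#/#.#/#..; V21=-1→.../..#/.##/.#.
~ ply 2, H at .../#.#/#.#/... | H00=-1→##./#.#/#.#/...*; H01=-1→.##/#.#/#.#/...; H30=-1→.../#.#/#.#/##.; H31=-1→.../#.#/#.#/.##
~ ply 3, V at ##./#.#/#.#/... | V11=-1→##./###/###/...; V21=+1→##./#.#/###/.#.*
~ ply 4: ##./#.#/###/.#. is terminal -1 (H); from .../..#/..#/... depth 6
compare (H): move=-1 vs pass=-1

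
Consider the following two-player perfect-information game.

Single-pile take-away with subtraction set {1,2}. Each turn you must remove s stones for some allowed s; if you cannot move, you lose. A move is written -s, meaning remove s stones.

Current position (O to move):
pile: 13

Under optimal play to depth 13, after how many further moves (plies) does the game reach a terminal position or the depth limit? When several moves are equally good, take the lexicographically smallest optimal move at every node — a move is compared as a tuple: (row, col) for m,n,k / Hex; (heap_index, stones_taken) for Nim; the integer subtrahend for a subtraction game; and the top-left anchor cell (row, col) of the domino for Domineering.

ply 1, O at 13 | -1=+1→12*; -2=-1→11
ply 2, X at 12 | -1=-1→11*; -2=-1→10
ply 3, O at 11 | -1=-1→10; -2=+1→9*
ply 4, X at 9 | -1=-1→8*; -2=-1→7
ply 5, O at 8 | -1=-1→7; -2=+1→6*
ply 6, X at 6 | -1=-1→5*; -2=-1→4
ply 7, O at 5 | -1=-1→4; -2=+1→3*
ply 8, X at 3 | -1=-1→2*; -2=-1→1
ply 9, O at 2 | -1=-1→1; -2=+1→0*
ply 10: 0 is terminal -1 (X); from 13 depth 13

PV length from [13]: 9 plies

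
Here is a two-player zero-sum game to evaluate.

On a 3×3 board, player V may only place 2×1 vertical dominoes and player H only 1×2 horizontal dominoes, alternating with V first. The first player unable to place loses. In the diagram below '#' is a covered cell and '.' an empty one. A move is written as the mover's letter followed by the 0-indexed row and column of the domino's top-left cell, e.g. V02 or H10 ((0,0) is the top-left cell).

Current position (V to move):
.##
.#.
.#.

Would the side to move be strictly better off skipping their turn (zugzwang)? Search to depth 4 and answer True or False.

p1 V@[.##/.#./.#.]: V00[###/##./.#.]+1* V10[.##/##./##.]+1 V12[.##/.##/.##]+1
p2 H@[###/##./.#.] terminal -1; root [.##/.#./.#.] d4
pass branch (H moves first from the same position):
  | p1 H@[.##/.#./.#.] terminal -1; root [.##/.#./.#.] d4
V moving scores +1; V passing scores +1

zugzwang(.##/.#./.#., V) = False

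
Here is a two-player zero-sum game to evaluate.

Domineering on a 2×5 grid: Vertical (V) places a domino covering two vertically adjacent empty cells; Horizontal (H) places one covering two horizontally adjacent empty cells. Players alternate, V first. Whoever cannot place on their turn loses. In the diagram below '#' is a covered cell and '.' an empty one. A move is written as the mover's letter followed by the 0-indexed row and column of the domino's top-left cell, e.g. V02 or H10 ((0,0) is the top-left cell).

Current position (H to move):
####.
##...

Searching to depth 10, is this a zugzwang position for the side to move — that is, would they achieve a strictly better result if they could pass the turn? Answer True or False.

ply 1, H at ####./##... | H12=-1→####./####.; H13=+1→####./##.##*
ply 2: ####./##.## is terminal -1 (V); from ####./##... depth 10
if H skipped the turn, V would face:
~ ply 1, V at ####./##... | V04=-1→#####/##..#*
~ ply 2, H at #####/##..# | H12=+1→#####/#####*
~ ply 3: #####/##### is terminal -1 (V); from ####./##... depth 10
compare (H): move=+1 vs pass=+1

zugzwang(####./##..., H) = False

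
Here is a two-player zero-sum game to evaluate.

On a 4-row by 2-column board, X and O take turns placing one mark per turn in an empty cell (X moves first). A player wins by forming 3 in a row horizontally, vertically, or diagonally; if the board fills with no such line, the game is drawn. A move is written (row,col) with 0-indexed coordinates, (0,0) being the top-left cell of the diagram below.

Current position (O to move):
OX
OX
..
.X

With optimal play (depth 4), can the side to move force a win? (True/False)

O winning at [OX/OX/../.X]: True

p1 O@[OX/OX/../.X]: (2,0)[OX/OX/O./.X]+1* (2,1)[OX/OX/.O/.X]+0 (3,0)[OX/OX/../OX]-1
p2 X@[OX/OX/O./.X] terminal -1; root [OX/OX/../.X] d4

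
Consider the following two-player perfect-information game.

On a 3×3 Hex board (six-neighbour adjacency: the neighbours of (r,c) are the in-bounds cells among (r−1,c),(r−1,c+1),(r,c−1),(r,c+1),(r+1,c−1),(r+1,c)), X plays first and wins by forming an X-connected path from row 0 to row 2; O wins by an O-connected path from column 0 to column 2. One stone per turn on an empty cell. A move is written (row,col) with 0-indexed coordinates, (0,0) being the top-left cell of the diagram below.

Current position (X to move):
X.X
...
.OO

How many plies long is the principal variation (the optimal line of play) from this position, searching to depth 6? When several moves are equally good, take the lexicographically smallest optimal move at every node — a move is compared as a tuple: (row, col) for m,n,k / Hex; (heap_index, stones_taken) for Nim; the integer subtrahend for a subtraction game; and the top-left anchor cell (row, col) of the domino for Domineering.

PV length from [X.X/.../.OO]: 3 plies

ply 1, X at X.X/.../.OO | (0,1)=-1→XXX/.../.OO; (1,0)=-1→X.X/X../.OO; (1,1)=-1→X.X/.X./.OO; (1,2)=-1→X.X/..X/.OO; (2,0)=+1→X.X/.../XOO*
ply 2, O at X.X/.../XOO | (0,1)=-1→XOX/.../XOO*; (1,0)=-1→X.X/O../XOO; (1,1)=-1→X.X/.O./XOO; (1,2)=-1→X.X/..O/XOO
ply 3, X at XOX/.../XOO | (1,0)=+1→XOX/X../XOO*; (1,1)=+1→XOX/.X./XOO; (1,2)=+1→XOX/..X/XOO
ply 4: XOX/X../XOO is terminal -1 (O); from X.X/.../.OO depth 6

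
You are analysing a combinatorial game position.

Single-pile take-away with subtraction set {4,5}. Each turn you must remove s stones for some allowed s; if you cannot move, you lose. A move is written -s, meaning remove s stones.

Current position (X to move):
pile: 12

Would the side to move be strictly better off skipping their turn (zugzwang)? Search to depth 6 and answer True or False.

p1 X@[12]: -4[8]-1* -5[7]-1
p2 O@[8]: -4[4]-1 -5[3]+1*
p3 X@[3] terminal -1; root [12] d6
if X skipped the turn, O would face:
~ p1 O@[12]: -4[8]-1* -5[7]-1
~ p2 X@[8]: -4[4]-1 -5[3]+1*
~ p3 O@[3] terminal -1; root [12] d6
compare (X): move=-1 vs pass=+1

zugzwang(12, X) = True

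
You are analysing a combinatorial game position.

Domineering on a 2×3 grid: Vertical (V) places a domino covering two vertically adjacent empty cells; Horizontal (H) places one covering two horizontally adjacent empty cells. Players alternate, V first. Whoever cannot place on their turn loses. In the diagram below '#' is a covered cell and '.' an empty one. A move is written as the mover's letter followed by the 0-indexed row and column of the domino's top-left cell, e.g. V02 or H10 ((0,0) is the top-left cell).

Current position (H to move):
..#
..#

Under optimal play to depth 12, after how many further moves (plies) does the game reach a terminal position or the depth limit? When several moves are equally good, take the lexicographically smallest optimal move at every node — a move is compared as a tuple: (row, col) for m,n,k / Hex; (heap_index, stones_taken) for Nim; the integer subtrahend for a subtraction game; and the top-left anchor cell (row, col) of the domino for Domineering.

PV length from [..#/..#]: 1 ply

ply 1, H at ..#/..# | H00=+1→###/..#*; H10=+1→..#/###
ply 2: ###/..# is terminal -1 (V); from ..#/..# depth 12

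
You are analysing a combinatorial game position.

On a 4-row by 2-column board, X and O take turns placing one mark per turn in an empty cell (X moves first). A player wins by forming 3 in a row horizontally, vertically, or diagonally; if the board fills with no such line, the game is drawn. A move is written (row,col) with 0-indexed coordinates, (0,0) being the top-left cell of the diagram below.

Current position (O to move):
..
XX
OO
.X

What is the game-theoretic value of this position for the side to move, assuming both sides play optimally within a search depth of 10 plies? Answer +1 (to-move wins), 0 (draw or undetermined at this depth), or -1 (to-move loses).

value(../XX/OO/.X, O) = 0

p1 O@[../XX/OO/.X]: (0,0)[O./XX/OO/.X]+0* (0,1)[.O/XX/OO/.X]+0 (3,0)[../XX/OO/OX]+0
p2 X@[O./XX/OO/.X]: (0,1)[OX/XX/OO/.X]+0* (3,0)[O./XX/OO/XX]+0
p3 O@[OX/XX/OO/.X]: (3,0)[OX/XX/OO/OX]+0*
p4 X@[OX/XX/OO/OX] terminal +0; root [../XX/OO/.X] d10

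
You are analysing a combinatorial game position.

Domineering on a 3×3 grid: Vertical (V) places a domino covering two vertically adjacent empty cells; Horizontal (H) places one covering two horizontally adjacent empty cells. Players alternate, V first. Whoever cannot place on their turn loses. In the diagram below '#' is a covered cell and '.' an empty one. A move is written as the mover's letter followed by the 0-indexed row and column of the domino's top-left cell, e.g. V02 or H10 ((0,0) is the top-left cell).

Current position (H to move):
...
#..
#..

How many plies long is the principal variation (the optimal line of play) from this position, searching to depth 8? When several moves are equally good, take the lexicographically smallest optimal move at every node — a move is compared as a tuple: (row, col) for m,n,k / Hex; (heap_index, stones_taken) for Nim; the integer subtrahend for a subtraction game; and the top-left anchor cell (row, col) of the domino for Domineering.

PV length from [.../#../#..]: 1 ply

[.../#../#..] H move#1: H00:-1/##./#../#.., H01:-1/.##/#../#.., H11:+1/.../###/#..*, H21:-1/.../#../###
[.../###/#..] end (terminal -1, V#2); searched .../#../#.. to 8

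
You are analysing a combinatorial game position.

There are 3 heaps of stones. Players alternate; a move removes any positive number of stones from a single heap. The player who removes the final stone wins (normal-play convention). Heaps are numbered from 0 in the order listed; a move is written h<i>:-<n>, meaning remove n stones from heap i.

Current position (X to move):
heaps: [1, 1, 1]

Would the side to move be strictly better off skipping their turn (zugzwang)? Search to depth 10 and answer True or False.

zugzwang((1,1,1), X) = False

p1 X@[(1,1,1)]: h0:-1[(0,1,1)]+1* h1:-1[(1,0,1)]+1 h2:-1[(1,1,0)]+1
p2 O@[(0,1,1)]: h1:-1[(0,0,1)]-1* h2:-1[(0,1,0)]-1
p3 X@[(0,0,1)]: h2:-1[(0,0,0)]+1*
p4 O@[(0,0,0)] terminal -1; root [(1,1,1)] d10
if X skipped the turn, O would face:
~ p1 O@[(1,1,1)]: h0:-1[(0,1,1)]+1* h1:-1[(1,0,1)]+1 h2:-1[(1,1,0)]+1
~ p2 X@[(0,1,1)]: h1:-1[(0,0,1)]-1* h2:-1[(0,1,0)]-1
~ p3 O@[(0,0,1)]: h2:-1[(0,0,0)]+1*
~ p4 X@[(0,0,0)] terminal -1; root [(1,1,1)] d10
compare (X): move=+1 vs pass=-1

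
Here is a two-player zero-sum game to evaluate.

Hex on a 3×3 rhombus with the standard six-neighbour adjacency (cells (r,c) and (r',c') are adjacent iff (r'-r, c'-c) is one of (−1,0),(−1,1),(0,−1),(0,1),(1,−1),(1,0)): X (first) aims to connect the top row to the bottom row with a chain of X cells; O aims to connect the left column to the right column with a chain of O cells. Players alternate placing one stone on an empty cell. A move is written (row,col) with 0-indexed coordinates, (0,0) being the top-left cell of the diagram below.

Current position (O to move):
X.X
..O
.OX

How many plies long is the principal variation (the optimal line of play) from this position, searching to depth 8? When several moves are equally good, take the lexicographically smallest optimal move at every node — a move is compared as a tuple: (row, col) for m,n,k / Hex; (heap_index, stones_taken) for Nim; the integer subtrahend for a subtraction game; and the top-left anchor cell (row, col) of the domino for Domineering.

p1 O@[X.X/..O/.OX]: (0,1)[XOX/..O/.OX]-1 (1,0)[X.X/O.O/.OX]+1* (1,1)[X.X/.OO/.OX]+1 (2,0)[X.X/..O/OOX]+1
p2 X@[X.X/O.O/.OX]: (0,1)[XXX/O.O/.OX]-1* (1,1)[X.X/OXO/.OX]-1 (2,0)[X.X/O.O/XOX]-1
p3 O@[XXX/O.O/.OX]: (1,1)[XXX/OOO/.OX]+1* (2,0)[XXX/O.O/OOX]+1
p4 X@[XXX/OOO/.OX] terminal -1; root [X.X/..O/.OX] d8

PV length from [X.X/..O/.OX]: 3 plies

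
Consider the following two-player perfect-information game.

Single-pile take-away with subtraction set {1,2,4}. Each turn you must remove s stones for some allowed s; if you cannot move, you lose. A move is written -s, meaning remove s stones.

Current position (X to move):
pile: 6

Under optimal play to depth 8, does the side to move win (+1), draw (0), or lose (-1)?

value(6, X) = -1

[6] X move#1: -1:-1/5*, -2:-1/4, -4:-1/2
[5] O move#2: -1:-1/4, -2:+1/3*, -4:-1/1
[3] X move#3: -1:-1/2*, -2:-1/1
[2] O move#4: -1:-1/1, -2:+1/0*
[0] end (terminal -1, X#5); searched 6 to 8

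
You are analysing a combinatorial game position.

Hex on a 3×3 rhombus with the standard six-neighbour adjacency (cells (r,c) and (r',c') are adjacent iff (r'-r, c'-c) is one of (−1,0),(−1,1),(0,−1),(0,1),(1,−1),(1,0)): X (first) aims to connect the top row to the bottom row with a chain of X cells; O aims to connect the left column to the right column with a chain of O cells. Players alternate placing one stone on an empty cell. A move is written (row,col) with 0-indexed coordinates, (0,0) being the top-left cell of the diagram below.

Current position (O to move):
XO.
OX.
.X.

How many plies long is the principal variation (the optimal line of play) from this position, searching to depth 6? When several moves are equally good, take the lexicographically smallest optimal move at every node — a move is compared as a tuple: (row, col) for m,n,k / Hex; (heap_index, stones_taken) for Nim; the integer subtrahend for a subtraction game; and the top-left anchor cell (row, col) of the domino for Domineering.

PV length from [XO./OX./.X.]: 1 ply

ply 1, O at XO./OX./.X. | (0,2)=+1→XOO/OX./.X.*; (1,2)=-1→XO./OXO/.X.; (2,0)=-1→XO./OX./OX.; (2,2)=-1→XO./OX./.XO
ply 2: XOO/OX./.X. is terminal -1 (X); from XO./OX./.X. depth 6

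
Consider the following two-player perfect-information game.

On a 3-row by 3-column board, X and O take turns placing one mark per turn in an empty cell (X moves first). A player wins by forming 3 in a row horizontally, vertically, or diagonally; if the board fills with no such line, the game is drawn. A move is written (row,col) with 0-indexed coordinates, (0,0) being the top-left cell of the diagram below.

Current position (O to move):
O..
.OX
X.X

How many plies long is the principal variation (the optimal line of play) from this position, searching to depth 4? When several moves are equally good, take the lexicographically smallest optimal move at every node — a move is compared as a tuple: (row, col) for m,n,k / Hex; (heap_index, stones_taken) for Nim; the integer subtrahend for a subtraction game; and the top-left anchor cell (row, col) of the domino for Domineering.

ply 1, O at O../.OX/X.X | (0,1)=-1→OO./.OX/X.X*; (0,2)=-1→O.O/.OX/X.X; (1,0)=-1→O../OOX/X.X; (2,1)=-1→O../.OX/XOX
ply 2, X at OO./.OX/X.X | (0,2)=+1→OOX/.OX/X.X*; (1,0)=-1→OO./XOX/X.X; (2,1)=+1→OO./.OX/XXX
ply 3: OOX/.OX/X.X is terminal -1 (O); from O../.OX/X.X depth 4

PV length from [O../.OX/X.X]: 2 plies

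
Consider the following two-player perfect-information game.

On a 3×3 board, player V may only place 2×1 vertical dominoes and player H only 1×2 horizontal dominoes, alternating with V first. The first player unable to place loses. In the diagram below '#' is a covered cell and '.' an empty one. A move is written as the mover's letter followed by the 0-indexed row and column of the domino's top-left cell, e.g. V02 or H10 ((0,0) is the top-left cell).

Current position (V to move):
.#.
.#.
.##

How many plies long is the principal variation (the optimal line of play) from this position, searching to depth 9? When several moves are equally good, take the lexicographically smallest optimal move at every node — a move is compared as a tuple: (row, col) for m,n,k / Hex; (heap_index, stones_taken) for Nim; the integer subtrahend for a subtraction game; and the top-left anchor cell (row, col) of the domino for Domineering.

PV length from [.#./.#./.##]: 1 ply

ply 1, V at .#./.#./.## | V00=+1→##./##./.##*; V02=+1→.##/.##/.##; V10=+1→.#./##./###
ply 2: ##./##./.## is terminal -1 (H); from .#./.#./.## depth 9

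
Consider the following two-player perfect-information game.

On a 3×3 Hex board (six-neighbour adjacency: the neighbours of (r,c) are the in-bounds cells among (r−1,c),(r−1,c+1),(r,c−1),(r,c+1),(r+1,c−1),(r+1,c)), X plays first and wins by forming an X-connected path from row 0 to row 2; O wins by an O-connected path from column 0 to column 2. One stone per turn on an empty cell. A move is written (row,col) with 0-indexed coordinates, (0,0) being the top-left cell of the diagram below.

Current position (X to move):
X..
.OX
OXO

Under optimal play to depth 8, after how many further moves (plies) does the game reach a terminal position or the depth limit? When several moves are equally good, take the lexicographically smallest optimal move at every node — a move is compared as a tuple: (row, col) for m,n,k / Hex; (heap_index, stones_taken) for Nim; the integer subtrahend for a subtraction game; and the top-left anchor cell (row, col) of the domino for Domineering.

PV length from [X../.OX/OXO]: 1 ply

p1 X@[X../.OX/OXO]: (0,1)[XX./.OX/OXO]-1 (0,2)[X.X/.OX/OXO]+1* (1,0)[X../XOX/OXO]-1
p2 O@[X.X/.OX/OXO] terminal -1; root [X../.OX/OXO] d8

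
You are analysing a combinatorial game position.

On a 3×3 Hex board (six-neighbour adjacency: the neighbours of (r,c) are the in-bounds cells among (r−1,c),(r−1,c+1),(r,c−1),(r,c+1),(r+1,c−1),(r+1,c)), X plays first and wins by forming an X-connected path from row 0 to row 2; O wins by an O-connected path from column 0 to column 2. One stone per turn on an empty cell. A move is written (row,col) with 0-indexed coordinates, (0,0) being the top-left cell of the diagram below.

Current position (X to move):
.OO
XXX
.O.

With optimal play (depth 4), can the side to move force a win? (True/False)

X winning at [.OO/XXX/.O.]: True

ply 1, X at .OO/XXX/.O. | (0,0)=+1→XOO/XXX/.O.*; (2,0)=-1→.OO/XXX/XO.; (2,2)=-1→.OO/XXX/.OX
ply 2, O at XOO/XXX/.O. | (2,0)=-1→XOO/XXX/OO.*; (2,2)=-1→XOO/XXX/.OO
ply 3, X at XOO/XXX/OO. | (2,2)=+1→XOO/XXX/OOX*
ply 4: XOO/XXX/OOX is terminal -1 (O); from .OO/XXX/.O. depth 4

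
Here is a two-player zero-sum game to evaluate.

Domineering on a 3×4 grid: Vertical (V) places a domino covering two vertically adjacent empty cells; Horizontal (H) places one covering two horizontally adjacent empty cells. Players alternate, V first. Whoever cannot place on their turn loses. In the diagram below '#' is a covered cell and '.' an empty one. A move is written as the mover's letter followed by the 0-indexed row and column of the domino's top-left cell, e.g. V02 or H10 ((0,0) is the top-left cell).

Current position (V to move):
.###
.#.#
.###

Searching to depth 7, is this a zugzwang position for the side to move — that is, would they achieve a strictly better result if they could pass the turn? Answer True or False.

[.###/.#.#/.###] V move#1: V00:+1/####/##.#/.###*, V10:+1/.###/##.#/####
[####/##.#/.###] end (terminal -1, H#2); searched .###/.#.#/.### to 7
if V skipped the turn, H would face:
~ [.###/.#.#/.###] end (terminal -1, H#1); searched .###/.#.#/.### to 7
compare (V): move=+1 vs pass=+1

zugzwang(.###/.#.#/.###, V) = False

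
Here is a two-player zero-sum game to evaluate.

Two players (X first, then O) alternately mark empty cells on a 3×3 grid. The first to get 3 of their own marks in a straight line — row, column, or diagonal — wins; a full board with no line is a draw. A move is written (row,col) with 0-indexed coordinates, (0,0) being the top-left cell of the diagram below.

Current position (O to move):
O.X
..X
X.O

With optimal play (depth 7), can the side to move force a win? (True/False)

O winning at [O.X/..X/X.O]: True

[O.X/..X/X.O] O move#1: (0,1):-1/OOX/..X/X.O, (1,0):-1/O.X/O.X/X.O, (1,1):+1/O.X/.OX/X.O*, (2,1):-1/O.X/..X/XOO
[O.X/.OX/X.O] end (terminal -1, X#2); searched O.X/..X/X.O to 7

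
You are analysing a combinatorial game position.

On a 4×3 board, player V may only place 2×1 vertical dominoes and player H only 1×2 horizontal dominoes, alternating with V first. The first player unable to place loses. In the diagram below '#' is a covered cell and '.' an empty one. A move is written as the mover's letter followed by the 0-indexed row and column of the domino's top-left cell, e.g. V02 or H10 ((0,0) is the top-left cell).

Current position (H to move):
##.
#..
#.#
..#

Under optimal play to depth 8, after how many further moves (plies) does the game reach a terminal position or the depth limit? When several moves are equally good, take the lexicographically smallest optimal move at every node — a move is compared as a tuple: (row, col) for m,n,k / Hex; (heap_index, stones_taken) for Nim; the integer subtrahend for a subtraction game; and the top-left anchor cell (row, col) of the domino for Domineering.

PV length from [##./#../#.#/..#]: 2 plies

p1 H@[##./#../#.#/..#]: H11[##./###/#.#/..#]-1* H30[##./#../#.#/###]-1
p2 V@[##./###/#.#/..#]: V21[##./###/###/.##]+1*
p3 H@[##./###/###/.##] terminal -1; root [##./#../#.#/..#] d8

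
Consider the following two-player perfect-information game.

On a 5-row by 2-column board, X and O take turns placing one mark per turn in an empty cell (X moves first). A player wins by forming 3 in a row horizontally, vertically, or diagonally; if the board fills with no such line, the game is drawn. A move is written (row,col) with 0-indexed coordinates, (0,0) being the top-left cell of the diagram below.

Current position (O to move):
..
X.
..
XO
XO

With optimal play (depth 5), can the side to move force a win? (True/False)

O winning at [../X./../XO/XO]: True

[../X./../XO/XO] O move#1: (0,0):-1/O./X./../XO/XO, (0,1):-1/.O/X./../XO/XO, (1,1):-1/../XO/../XO/XO, (2,0):+0/../X./O./XO/XO, (2,1):+1/../X./.O/XO/XO*
[../X./.O/XO/XO] end (terminal -1, X#2); searched ../X./../XO/XO to 5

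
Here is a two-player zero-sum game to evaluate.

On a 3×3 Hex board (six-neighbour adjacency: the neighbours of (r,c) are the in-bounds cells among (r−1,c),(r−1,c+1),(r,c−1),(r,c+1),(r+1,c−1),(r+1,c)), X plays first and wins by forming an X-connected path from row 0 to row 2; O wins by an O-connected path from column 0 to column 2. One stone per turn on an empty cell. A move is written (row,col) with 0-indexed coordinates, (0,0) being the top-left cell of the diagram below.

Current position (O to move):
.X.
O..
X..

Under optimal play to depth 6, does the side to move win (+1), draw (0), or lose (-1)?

value(.X./O../X.., O) = +1

[.X./O../X..] O move#1: (0,0):-1/OX./O../X.., (0,2):-1/.XO/O../X.., (1,1):+1/.X./OO./X..*, (1,2):-1/.X./O.O/X.., (2,1):-1/.X./O../XO., (2,2):-1/.X./O../X.O
[.X./OO./X..] X move#2: (0,0):-1/XX./OO./X..*, (0,2):-1/.XX/OO./X.., (1,2):-1/.X./OOX/X.., (2,1):-1/.X./OO./XX., (2,2):-1/.X./OO./X.X
[XX./OO./X..] O move#3: (0,2):+1/XXO/OO./X..*, (1,2):+1/XX./OOO/X.., (2,1):+1/XX./OO./XO., (2,2):+1/XX./OO./X.O
[XXO/OO./X..] end (terminal -1, X#4); searched .X./O../X.. to 6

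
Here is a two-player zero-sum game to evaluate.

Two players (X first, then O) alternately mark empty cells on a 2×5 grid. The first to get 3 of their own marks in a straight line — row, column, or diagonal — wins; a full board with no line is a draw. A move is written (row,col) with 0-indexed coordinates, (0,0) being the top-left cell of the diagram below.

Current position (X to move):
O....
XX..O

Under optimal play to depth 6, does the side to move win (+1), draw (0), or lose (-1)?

value(O..../XX..O, X) = +1

[O..../XX..O] X move#1: (0,1):+0/OX.../XX..O, (0,2):+0/O.X../XX..O, (0,3):+0/O..X./XX..O, (0,4):+0/O...X/XX..O, (1,2):+1/O..../XXX.O*, (1,3):+0/O..../XX.XO
[O..../XXX.O] end (terminal -1, O#2); searched O..../XX..O to 6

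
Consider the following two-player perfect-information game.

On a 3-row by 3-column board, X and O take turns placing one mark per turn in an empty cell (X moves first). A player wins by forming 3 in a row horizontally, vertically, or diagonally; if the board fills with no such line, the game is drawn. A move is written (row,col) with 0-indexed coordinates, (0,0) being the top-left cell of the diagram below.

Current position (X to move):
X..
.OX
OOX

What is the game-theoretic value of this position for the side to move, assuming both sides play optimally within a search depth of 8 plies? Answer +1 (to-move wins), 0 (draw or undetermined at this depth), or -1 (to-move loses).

value(X../.OX/OOX, X) = +1

p1 X@[X../.OX/OOX]: (0,1)[XX./.OX/OOX]-1 (0,2)[X.X/.OX/OOX]+1* (1,0)[X../XOX/OOX]-1
p2 O@[X.X/.OX/OOX] terminal -1; root [X../.OX/OOX] d8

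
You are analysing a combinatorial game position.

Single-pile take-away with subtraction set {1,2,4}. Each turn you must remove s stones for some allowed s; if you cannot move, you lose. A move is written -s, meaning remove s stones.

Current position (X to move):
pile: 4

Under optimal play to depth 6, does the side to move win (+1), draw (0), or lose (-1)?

ply 1, X at 4 | -1=+1→3*; -2=-1→2; -4=+1→0
ply 2, O at 3 | -1=-1→2*; -2=-1→1
ply 3, X at 2 | -1=-1→1; -2=+1→0*
ply 4: 0 is terminal -1 (O); from 4 depth 6

value(4, X) = +1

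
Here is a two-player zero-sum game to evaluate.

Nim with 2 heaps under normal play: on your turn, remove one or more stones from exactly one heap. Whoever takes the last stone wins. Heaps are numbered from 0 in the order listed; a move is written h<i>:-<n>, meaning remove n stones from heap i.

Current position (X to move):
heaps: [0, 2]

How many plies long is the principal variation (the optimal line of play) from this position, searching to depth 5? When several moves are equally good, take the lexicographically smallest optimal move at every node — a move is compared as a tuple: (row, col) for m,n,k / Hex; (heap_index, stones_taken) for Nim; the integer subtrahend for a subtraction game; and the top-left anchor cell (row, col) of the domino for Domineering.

PV length from [(0,2)]: 1 ply

p1 X@[(0,2)]: h1:-1[(0,1)]-1 h1:-2[(0,0)]+1*
p2 O@[(0,0)] terminal -1; root [(0,2)] d5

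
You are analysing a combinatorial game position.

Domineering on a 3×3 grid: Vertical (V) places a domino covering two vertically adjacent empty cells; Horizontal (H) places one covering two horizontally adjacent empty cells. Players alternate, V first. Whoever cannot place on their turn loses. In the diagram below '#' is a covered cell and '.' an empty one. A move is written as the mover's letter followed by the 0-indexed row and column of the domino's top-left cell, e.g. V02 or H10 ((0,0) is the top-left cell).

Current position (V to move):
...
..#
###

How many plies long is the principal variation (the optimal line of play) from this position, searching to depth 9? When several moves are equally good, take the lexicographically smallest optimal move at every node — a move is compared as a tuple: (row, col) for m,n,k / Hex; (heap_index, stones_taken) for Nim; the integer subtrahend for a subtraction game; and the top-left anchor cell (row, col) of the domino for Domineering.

[.../..#/###] V move#1: V00:-1/#../#.#/###, V01:+1/.#./.##/###*
[.#./.##/###] end (terminal -1, H#2); searched .../..#/### to 9

PV length from [.../..#/###]: 1 ply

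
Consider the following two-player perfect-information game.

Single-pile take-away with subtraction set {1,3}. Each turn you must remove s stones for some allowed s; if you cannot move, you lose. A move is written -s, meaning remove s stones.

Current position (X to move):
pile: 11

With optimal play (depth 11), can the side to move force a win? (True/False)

X winning at [11]: True

ply 1, X at 11 | -1=+1→10*; -3=+1→8
ply 2, O at 10 | -1=-1→9*; -3=-1→7
ply 3, X at 9 | -1=+1→8*; -3=+1→6
ply 4, O at 8 | -1=-1→7*; -3=-1→5
ply 5, X at 7 | -1=+1→6*; -3=+1→4
ply 6, O at 6 | -1=-1→5*; -3=-1→3
ply 7, X at 5 | -1=+1→4*; -3=+1→2
ply 8, O at 4 | -1=-1→3*; -3=-1→1
ply 9, X at 3 | -1=+1→2*; -3=+1→0
ply 10, O at 2 | -1=-1→1*
ply 11, X at 1 | -1=+1→0*
ply 12: 0 is terminal -1 (O); from 11 depth 11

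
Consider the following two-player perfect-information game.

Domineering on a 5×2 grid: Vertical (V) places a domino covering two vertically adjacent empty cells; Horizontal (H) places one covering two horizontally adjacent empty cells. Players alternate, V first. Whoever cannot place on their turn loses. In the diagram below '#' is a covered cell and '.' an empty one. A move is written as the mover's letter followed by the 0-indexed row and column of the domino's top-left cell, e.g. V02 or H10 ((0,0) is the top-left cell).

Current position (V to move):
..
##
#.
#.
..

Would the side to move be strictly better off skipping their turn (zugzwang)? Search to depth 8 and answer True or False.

ply 1, V at ../##/#./#./.. | V21=-1→../##/##/##/..*; V31=-1→../##/#./##/.#
ply 2, H at ../##/##/##/.. | H00=+1→##/##/##/##/..*; H40=+1→../##/##/##/##
ply 3: ##/##/##/##/.. is terminal -1 (V); from ../##/#./#./.. depth 8
suppose V passes — search the same position with H to move:
pass> ply 1, H at ../##/#./#./.. | H00=-1→##/##/#./#./..; H40=+1→../##/#./#./##*
pass> ply 2, V at ../##/#./#./## | V21=-1→../##/##/##/##*
pass> ply 3, H at ../##/##/##/## | H00=+1→##/##/##/##/##*
pass> ply 4: ##/##/##/##/## is terminal -1 (V); from ../##/#./#./.. depth 8
for V: play -1, pass -1

zugzwang(../##/#./#./.., V) = False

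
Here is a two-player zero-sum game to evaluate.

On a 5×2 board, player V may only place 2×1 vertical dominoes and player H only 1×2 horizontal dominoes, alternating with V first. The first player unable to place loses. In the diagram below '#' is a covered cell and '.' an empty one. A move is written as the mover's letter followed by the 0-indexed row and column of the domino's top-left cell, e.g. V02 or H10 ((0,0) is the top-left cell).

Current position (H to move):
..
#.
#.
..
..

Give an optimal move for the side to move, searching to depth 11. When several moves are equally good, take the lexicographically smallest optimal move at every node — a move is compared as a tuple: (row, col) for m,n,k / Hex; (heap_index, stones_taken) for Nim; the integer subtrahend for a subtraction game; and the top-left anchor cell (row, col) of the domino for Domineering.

H's best at [../#./#./../..]: H30

p1 H@[../#./#./../..]: H00[##/#./#./../..]-1 H30[../#./#./##/..]+1* H40[../#./#./../##]+1
p2 V@[../#./#./##/..]: V01[.#/##/#./##/..]-1* V11[../##/##/##/..]-1
p3 H@[.#/##/#./##/..]: H40[.#/##/#./##/##]+1*
p4 V@[.#/##/#./##/##] terminal -1; root [../#./#./../..] d11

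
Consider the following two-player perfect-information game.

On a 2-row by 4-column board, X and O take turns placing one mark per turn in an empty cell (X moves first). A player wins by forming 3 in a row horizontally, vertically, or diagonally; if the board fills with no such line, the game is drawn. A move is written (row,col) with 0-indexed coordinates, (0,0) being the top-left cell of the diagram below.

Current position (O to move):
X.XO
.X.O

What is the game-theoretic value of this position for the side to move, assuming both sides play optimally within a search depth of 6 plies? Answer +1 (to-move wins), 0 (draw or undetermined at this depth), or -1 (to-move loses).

p1 O@[X.XO/.X.O]: (0,1)[XOXO/.X.O]+0* (1,0)[X.XO/OX.O]-1 (1,2)[X.XO/.XOO]-1
p2 X@[XOXO/.X.O]: (1,0)[XOXO/XX.O]+0* (1,2)[XOXO/.XXO]+0
p3 O@[XOXO/XX.O]: (1,2)[XOXO/XXOO]+0*
p4 X@[XOXO/XXOO] terminal +0; root [X.XO/.X.O] d6

value(X.XO/.X.O, O) = 0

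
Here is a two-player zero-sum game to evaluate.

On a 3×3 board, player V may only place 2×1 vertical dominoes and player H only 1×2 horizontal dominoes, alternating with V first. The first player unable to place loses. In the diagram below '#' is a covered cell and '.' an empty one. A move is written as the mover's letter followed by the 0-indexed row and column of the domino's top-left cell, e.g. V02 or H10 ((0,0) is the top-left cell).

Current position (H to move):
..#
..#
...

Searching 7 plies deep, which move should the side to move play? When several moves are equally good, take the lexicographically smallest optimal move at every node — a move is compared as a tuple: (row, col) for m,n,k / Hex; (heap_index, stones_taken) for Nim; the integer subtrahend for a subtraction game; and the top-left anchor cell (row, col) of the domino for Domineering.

H's best at [..#/..#/...]: H10

p1 H@[..#/..#/...]: H00[###/..#/...]-1 H10[..#/###/...]+1* H20[..#/..#/##.]-1 H21[..#/..#/.##]-1
p2 V@[..#/###/...] terminal -1; root [..#/..#/...] d7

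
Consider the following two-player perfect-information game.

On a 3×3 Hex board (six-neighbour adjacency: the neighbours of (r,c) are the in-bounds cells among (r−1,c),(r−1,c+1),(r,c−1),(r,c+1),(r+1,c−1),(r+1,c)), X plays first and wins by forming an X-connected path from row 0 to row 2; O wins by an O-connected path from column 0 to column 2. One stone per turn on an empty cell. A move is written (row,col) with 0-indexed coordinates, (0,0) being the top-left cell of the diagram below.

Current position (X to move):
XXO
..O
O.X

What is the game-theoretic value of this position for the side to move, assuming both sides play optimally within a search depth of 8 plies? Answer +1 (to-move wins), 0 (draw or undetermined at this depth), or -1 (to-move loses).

[XXO/..O/O.X] X move#1: (1,0):-1/XXO/X.O/O.X*, (1,1):-1/XXO/.XO/O.X, (2,1):-1/XXO/..O/OXX
[XXO/X.O/O.X] O move#2: (1,1):+1/XXO/XOO/O.X*, (2,1):+1/XXO/X.O/OOX
[XXO/XOO/O.X] end (terminal -1, X#3); searched XXO/..O/O.X to 8

value(XXO/..O/O.X, X) = -1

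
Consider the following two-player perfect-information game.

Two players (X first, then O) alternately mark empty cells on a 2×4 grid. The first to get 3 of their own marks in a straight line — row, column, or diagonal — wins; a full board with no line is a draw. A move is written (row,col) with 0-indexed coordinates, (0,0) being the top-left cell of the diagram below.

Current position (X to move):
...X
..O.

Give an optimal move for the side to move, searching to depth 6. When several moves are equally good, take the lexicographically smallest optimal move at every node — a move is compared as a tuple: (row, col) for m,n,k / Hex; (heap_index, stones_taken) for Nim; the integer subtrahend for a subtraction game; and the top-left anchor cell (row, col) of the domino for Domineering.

X's best at [...X/..O.]: (0,1)

p1 X@[...X/..O.]: (0,0)[X..X/..O.]-1 (0,1)[.X.X/..O.]+0* (0,2)[..XX/..O.]+0 (1,0)[...X/X.O.]+0 (1,1)[...X/.XO.]+0 (1,3)[...X/..OX]+0
p2 O@[.X.X/..O.]: (0,0)[OX.X/..O.]-1 (0,2)[.XOX/..O.]+0* (1,0)[.X.X/O.O.]-1 (1,1)[.X.X/.OO.]-1 (1,3)[.X.X/..OO]-1
p3 X@[.XOX/..O.]: (0,0)[XXOX/..O.]-1 (1,0)[.XOX/X.O.]+0* (1,1)[.XOX/.XO.]+0 (1,3)[.XOX/..OX]+0
p4 O@[.XOX/X.O.]: (0,0)[OXOX/X.O.]+0* (1,1)[.XOX/XOO.]+0 (1,3)[.XOX/X.OO]+0
p5 X@[OXOX/X.O.]: (1,1)[OXOX/XXO.]+0* (1,3)[OXOX/X.OX]+0
p6 O@[OXOX/XXO.]: (1,3)[OXOX/XXOO]+0*
p7 X@[OXOX/XXOO] terminal +0; root [...X/..O.] d6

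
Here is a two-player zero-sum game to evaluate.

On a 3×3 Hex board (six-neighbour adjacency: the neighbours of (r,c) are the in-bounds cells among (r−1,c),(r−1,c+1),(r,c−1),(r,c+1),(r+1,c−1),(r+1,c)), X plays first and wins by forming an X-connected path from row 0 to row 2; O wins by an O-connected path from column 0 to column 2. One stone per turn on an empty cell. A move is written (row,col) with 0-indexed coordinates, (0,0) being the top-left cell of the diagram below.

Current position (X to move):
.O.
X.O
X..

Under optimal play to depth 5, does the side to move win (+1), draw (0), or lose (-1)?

ply 1, X at .O./X.O/X.. | (0,0)=+1→XO./X.O/X..*; (0,2)=+1→.OX/X.O/X..; (1,1)=+1→.O./XXO/X..; (2,1)=-1→.O./X.O/XX.; (2,2)=-1→.O./X.O/X.X
ply 2: XO./X.O/X.. is terminal -1 (O); from .O./X.O/X.. depth 5

value(.O./X.O/X.., X) = +1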